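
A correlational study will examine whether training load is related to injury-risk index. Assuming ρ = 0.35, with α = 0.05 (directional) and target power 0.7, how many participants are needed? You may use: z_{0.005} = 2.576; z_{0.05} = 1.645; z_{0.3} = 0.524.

Fisher's z: C = ½·ln((1+r)/(1−r)) = ½·ln(2.0769) = 0.3654.
n = ((z_{α} + z_β)/C)² + 3.
(1.645 + 0.524) / 0.3654 = 2.169 / 0.3654 = 5.936.
n = 5.936² + 3 = 35.24 + 3 = 38.2.
Round up.

n = 39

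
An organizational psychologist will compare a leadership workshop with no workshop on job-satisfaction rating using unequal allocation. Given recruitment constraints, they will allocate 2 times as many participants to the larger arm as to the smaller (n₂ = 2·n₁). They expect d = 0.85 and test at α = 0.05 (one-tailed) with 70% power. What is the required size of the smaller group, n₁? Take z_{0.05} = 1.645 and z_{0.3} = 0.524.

With allocation ratio k = n₂/n₁ = 2, Var(x̄₁−x̄₂) = σ²(1/n₁ + 1/(k·n₁)) = σ²·(k+1)/(k·n₁).
So n₁ = (1 + 1/k)·((z_{α} + z_β)/d)² = 1.500 × (2.169/0.85)².
n₁ = 1.500 × 6.51 = 9.8.
Round up: n₁ = 10, giving n₂ = 2 × 10 = 20.

n₁ = 10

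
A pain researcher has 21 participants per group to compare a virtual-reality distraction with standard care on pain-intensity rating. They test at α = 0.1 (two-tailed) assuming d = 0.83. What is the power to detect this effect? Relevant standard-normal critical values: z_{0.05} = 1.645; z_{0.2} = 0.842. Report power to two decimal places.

For two equal groups, power = Φ(d·√(n/2) − z_{α/2}).
d·√(n/2) = 0.83 × √(21/2) = 0.83 × 3.240 = 2.690.
z_β = 2.690 − 1.645 = 1.045.
Power = Φ(1.045) = 0.852.

power ≈ 0.85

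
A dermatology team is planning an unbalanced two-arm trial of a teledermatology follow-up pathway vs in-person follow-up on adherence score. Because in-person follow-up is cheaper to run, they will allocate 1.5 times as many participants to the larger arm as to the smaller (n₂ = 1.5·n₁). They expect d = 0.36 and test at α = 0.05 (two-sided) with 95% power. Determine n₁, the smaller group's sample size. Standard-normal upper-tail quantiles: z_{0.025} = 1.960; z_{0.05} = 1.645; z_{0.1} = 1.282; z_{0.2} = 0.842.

With allocation ratio k = n₂/n₁ = 1.5, Var(x̄₁−x̄₂) = σ²(1/n₁ + 1/(k·n₁)) = σ²·(k+1)/(k·n₁).
So n₁ = (1 + 1/k)·((z_{α/2} + z_β)/d)² = 1.667 × (3.605/0.36)².
n₁ = 1.667 × 100.28 = 167.1.
Round up: n₁ = 168, giving n₂ = 1.5 × 168 = 252.

n₁ = 168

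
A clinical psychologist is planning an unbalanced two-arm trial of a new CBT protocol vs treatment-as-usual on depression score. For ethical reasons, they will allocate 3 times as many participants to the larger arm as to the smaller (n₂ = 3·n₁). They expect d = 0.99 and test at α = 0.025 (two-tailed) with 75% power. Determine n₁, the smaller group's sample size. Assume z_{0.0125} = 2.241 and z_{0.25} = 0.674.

n₁ = 12

With allocation ratio k = n₂/n₁ = 3, Var(x̄₁−x̄₂) = σ²(1/n₁ + 1/(k·n₁)) = σ²·(k+1)/(k·n₁).
So n₁ = (1 + 1/k)·((z_{α/2} + z_β)/d)² = 1.333 × (2.915/0.99)².
n₁ = 1.333 × 8.67 = 11.6.
Round up: n₁ = 12, giving n₂ = 3 × 12 = 36.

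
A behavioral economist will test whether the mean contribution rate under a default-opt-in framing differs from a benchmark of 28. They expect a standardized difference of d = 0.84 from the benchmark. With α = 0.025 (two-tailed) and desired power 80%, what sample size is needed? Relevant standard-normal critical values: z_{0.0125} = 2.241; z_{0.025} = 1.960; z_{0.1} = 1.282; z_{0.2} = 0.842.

For a one-sample test: n = ((z_{α/2} + z_β) / d)².
z_{α/2} + z_β = 2.241 + 0.842 = 3.083.
n = (3.083 / 0.84)² = 3.670² = 13.47.
Round up.

n = 14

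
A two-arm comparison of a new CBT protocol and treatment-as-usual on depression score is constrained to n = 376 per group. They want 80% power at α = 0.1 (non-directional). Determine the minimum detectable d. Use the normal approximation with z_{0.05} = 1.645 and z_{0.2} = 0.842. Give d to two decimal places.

d_min ≈ 0.18

For two independent groups of n = 376 each: d_min = (z_{α/2} + z_β)·√(2/n).
z-sum = 1.645 + 0.842 = 2.487.
d_min = 2.487 × √(2/376) = 2.487 × 0.0729 = 0.181.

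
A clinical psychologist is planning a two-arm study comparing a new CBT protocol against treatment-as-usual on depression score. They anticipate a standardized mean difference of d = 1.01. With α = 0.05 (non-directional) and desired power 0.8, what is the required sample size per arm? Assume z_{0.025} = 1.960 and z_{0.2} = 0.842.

For two independent groups with equal n: n = 2·((z_{α/2} + z_β) / d)².
z_{α/2} + z_β = 1.960 + 0.842 = 2.802.
n = 2 × (2.802 / 1.01)² = 2 × 2.774² = 2 × 7.70 = 15.4.
Round up to the next whole participant.

n = 16 per group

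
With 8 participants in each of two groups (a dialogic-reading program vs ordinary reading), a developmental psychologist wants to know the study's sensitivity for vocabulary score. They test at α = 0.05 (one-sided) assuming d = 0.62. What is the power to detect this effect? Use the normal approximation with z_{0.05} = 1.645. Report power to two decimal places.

For two equal groups, power = Φ(d·√(n/2) − z_{α}).
d·√(n/2) = 0.62 × √(8/2) = 0.62 × 2.000 = 1.240.
z_β = 1.240 − 1.645 = -0.405.
Power = Φ(-0.405) = 0.343.

power ≈ 0.34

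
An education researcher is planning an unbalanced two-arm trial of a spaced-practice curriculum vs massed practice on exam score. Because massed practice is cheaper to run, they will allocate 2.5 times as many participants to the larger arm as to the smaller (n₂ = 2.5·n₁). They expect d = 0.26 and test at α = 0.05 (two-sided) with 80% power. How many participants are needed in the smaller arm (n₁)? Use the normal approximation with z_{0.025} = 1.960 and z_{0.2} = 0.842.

With allocation ratio k = n₂/n₁ = 2.5, Var(x̄₁−x̄₂) = σ²(1/n₁ + 1/(k·n₁)) = σ²·(k+1)/(k·n₁).
So n₁ = (1 + 1/k)·((z_{α/2} + z_β)/d)² = 1.400 × (2.802/0.26)².
n₁ = 1.400 × 116.14 = 162.6.
Round up: n₁ = 163, giving n₂ = ⌈2.5 × 163⌉ = ⌈407.5⌉ = 408.

n₁ = 163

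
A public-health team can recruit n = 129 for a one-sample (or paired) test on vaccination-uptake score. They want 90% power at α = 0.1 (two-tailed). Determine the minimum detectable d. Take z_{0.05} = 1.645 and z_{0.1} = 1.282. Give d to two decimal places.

d_min ≈ 0.26

For a single sample (or paired design) of n = 129: d_min = (z_{α/2} + z_β)/√n.
z-sum = 1.645 + 1.282 = 2.927.
d_min = 2.927 / √129 = 2.927 / 11.358 = 0.258.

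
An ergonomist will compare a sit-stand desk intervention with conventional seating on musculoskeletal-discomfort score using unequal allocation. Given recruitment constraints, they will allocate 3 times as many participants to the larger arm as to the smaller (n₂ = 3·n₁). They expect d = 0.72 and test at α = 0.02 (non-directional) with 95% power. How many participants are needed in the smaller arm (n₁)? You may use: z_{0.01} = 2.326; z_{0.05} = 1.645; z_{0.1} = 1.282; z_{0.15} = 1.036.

With allocation ratio k = n₂/n₁ = 3, Var(x̄₁−x̄₂) = σ²(1/n₁ + 1/(k·n₁)) = σ²·(k+1)/(k·n₁).
So n₁ = (1 + 1/k)·((z_{α/2} + z_β)/d)² = 1.333 × (3.971/0.72)².
n₁ = 1.333 × 30.42 = 40.6.
Round up: n₁ = 41, giving n₂ = 3 × 41 = 123.

n₁ = 41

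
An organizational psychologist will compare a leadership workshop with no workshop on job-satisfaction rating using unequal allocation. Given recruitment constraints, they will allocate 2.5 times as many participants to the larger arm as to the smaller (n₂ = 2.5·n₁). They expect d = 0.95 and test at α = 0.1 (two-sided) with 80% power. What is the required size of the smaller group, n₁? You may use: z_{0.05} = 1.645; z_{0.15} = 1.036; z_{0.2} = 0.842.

n₁ = 10

With allocation ratio k = n₂/n₁ = 2.5, Var(x̄₁−x̄₂) = σ²(1/n₁ + 1/(k·n₁)) = σ²·(k+1)/(k·n₁).
So n₁ = (1 + 1/k)·((z_{α/2} + z_β)/d)² = 1.400 × (2.487/0.95)².
n₁ = 1.400 × 6.85 = 9.6.
Round up: n₁ = 10, giving n₂ = 2.5 × 10 = 25.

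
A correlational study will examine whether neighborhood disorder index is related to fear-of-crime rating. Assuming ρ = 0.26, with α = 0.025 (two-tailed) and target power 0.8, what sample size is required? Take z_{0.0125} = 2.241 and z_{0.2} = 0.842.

Fisher's z: C = ½·ln((1+r)/(1−r)) = ½·ln(1.7027) = 0.2661.
n = ((z_{α/2} + z_β)/C)² + 3.
(2.241 + 0.842) / 0.2661 = 3.083 / 0.2661 = 11.586.
n = 11.586² + 3 = 134.23 + 3 = 137.2.
Round up.

n = 138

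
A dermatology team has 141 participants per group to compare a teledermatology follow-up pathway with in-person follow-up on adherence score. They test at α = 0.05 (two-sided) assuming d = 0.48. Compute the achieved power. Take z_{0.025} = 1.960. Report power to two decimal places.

For two equal groups, power = Φ(d·√(n/2) − z_{α/2}).
d·√(n/2) = 0.48 × √(141/2) = 0.48 × 8.396 = 4.030.
z_β = 4.030 − 1.960 = 2.070.
Power = Φ(2.070) = 0.981.

power ≈ 0.98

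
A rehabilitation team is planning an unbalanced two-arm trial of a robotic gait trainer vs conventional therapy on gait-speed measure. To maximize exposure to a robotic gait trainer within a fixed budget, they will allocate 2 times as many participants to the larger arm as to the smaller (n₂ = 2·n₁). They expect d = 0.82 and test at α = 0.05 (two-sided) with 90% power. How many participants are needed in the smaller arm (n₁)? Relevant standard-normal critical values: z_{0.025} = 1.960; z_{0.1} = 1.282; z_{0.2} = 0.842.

n₁ = 24

With allocation ratio k = n₂/n₁ = 2, Var(x̄₁−x̄₂) = σ²(1/n₁ + 1/(k·n₁)) = σ²·(k+1)/(k·n₁).
So n₁ = (1 + 1/k)·((z_{α/2} + z_β)/d)² = 1.500 × (3.242/0.82)².
n₁ = 1.500 × 15.63 = 23.4.
Round up: n₁ = 24, giving n₂ = 2 × 24 = 48.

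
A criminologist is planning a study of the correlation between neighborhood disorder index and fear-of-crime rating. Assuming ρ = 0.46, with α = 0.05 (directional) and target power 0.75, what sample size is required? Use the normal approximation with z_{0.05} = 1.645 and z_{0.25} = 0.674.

Fisher's z: C = ½·ln((1+r)/(1−r)) = ½·ln(2.7037) = 0.4973.
n = ((z_{α} + z_β)/C)² + 3.
(1.645 + 0.674) / 0.4973 = 2.319 / 0.4973 = 4.663.
n = 4.663² + 3 = 21.75 + 3 = 24.7.
Round up.

n = 25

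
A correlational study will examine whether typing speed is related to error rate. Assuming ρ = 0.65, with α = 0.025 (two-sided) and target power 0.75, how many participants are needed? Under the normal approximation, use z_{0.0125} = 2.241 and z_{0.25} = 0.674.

Fisher's z: C = ½·ln((1+r)/(1−r)) = ½·ln(4.7143) = 0.7753.
n = ((z_{α/2} + z_β)/C)² + 3.
(2.241 + 0.674) / 0.7753 = 2.915 / 0.7753 = 3.760.
n = 3.760² + 3 = 14.14 + 3 = 17.1.
Round up.

n = 18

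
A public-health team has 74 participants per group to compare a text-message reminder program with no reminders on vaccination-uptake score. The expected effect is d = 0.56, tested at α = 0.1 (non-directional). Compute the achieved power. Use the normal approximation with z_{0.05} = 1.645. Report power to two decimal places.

power ≈ 0.96

For two equal groups, power = Φ(d·√(n/2) − z_{α/2}).
d·√(n/2) = 0.56 × √(74/2) = 0.56 × 6.083 = 3.406.
z_β = 3.406 − 1.645 = 1.761.
Power = Φ(1.761) = 0.961.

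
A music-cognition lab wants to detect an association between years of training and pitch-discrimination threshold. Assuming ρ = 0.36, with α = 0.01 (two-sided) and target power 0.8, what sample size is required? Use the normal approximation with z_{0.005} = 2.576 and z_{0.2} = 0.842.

Fisher's z: C = ½·ln((1+r)/(1−r)) = ½·ln(2.1250) = 0.3769.
n = ((z_{α/2} + z_β)/C)² + 3.
(2.576 + 0.842) / 0.3769 = 3.418 / 0.3769 = 9.069.
n = 9.069² + 3 = 82.24 + 3 = 85.2.
Round up.

n = 86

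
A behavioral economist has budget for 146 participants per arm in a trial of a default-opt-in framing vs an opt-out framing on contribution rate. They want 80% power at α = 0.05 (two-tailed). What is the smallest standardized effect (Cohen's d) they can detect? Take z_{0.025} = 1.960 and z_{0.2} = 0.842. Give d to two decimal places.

d_min ≈ 0.33

For two independent groups of n = 146 each: d_min = (z_{α/2} + z_β)·√(2/n).
z-sum = 1.960 + 0.842 = 2.802.
d_min = 2.802 × √(2/146) = 2.802 × 0.1170 = 0.328.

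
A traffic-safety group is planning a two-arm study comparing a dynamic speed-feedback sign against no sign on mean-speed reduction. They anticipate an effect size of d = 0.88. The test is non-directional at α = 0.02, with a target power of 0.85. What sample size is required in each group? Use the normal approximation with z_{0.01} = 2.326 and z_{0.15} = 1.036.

n = 30 per group

For two independent groups with equal n: n = 2·((z_{α/2} + z_β) / d)².
z_{α/2} + z_β = 2.326 + 1.036 = 3.362.
n = 2 × (3.362 / 0.88)² = 2 × 3.820² = 2 × 14.60 = 29.2.
Round up to the next whole participant.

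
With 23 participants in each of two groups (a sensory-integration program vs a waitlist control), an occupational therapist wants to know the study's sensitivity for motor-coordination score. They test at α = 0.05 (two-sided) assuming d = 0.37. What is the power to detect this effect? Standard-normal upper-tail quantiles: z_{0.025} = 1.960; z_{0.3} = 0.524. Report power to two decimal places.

For two equal groups, power = Φ(d·√(n/2) − z_{α/2}).
d·√(n/2) = 0.37 × √(23/2) = 0.37 × 3.391 = 1.255.
z_β = 1.255 − 1.960 = -0.705.
Power = Φ(-0.705) = 0.240.

power ≈ 0.24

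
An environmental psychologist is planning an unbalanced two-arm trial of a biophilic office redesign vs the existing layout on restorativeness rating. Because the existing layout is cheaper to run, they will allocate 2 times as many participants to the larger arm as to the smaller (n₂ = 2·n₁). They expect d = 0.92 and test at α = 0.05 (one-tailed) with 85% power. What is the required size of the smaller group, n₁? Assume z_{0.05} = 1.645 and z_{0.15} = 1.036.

With allocation ratio k = n₂/n₁ = 2, Var(x̄₁−x̄₂) = σ²(1/n₁ + 1/(k·n₁)) = σ²·(k+1)/(k·n₁).
So n₁ = (1 + 1/k)·((z_{α} + z_β)/d)² = 1.500 × (2.681/0.92)².
n₁ = 1.500 × 8.49 = 12.7.
Round up: n₁ = 13, giving n₂ = 2 × 13 = 26.

n₁ = 13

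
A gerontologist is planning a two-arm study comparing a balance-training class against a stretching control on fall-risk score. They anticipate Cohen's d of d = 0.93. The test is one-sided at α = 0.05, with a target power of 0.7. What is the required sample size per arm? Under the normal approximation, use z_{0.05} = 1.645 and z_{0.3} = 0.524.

For two independent groups with equal n: n = 2·((z_{α} + z_β) / d)².
z_{α} + z_β = 1.645 + 0.524 = 2.169.
n = 2 × (2.169 / 0.93)² = 2 × 2.332² = 2 × 5.44 = 10.9.
Round up to the next whole participant.

n = 11 per group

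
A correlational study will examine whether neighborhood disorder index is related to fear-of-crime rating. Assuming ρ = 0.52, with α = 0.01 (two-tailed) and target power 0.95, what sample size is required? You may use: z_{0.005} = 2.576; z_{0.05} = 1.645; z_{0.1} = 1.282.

Fisher's z: C = ½·ln((1+r)/(1−r)) = ½·ln(3.1667) = 0.5763.
n = ((z_{α/2} + z_β)/C)² + 3.
(2.576 + 1.645) / 0.5763 = 4.221 / 0.5763 = 7.324.
n = 7.324² + 3 = 53.65 + 3 = 56.6.
Round up.

n = 57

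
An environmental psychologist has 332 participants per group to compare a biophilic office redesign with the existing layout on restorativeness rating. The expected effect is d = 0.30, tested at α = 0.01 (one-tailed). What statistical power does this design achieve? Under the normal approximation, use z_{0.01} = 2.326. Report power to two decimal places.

power ≈ 0.94

For two equal groups, power = Φ(d·√(n/2) − z_{α}).
d·√(n/2) = 0.30 × √(332/2) = 0.30 × 12.884 = 3.865.
z_β = 3.865 − 2.326 = 1.539.
Power = Φ(1.539) = 0.938.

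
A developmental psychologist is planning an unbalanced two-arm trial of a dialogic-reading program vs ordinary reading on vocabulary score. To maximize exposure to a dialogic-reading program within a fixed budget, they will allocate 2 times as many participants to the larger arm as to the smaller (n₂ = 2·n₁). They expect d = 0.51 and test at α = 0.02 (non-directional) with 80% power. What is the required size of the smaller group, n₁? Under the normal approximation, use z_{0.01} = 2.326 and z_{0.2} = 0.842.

With allocation ratio k = n₂/n₁ = 2, Var(x̄₁−x̄₂) = σ²(1/n₁ + 1/(k·n₁)) = σ²·(k+1)/(k·n₁).
So n₁ = (1 + 1/k)·((z_{α/2} + z_β)/d)² = 1.500 × (3.168/0.51)².
n₁ = 1.500 × 38.59 = 57.9.
Round up: n₁ = 58, giving n₂ = 2 × 58 = 116.

n₁ = 58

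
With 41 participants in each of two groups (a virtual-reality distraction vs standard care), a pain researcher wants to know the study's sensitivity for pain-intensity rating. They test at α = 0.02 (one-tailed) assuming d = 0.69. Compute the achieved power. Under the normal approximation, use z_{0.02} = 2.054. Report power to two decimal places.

power ≈ 0.86

For two equal groups, power = Φ(d·√(n/2) − z_{α}).
d·√(n/2) = 0.69 × √(41/2) = 0.69 × 4.528 = 3.124.
z_β = 3.124 − 2.054 = 1.070.
Power = Φ(1.070) = 0.858.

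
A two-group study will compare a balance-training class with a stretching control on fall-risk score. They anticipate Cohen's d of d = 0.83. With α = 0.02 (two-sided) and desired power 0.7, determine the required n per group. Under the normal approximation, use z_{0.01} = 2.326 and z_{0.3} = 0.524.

For two independent groups with equal n: n = 2·((z_{α/2} + z_β) / d)².
z_{α/2} + z_β = 2.326 + 0.524 = 2.850.
n = 2 × (2.850 / 0.83)² = 2 × 3.434² = 2 × 11.79 = 23.6.
Round up to the next whole participant.

n = 24 per group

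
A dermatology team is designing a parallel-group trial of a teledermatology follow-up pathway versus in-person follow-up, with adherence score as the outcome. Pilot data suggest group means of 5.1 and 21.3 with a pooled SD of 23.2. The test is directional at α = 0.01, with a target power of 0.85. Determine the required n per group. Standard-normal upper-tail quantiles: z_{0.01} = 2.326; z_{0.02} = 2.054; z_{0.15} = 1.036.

n = 47 per group

Cohen's d = |M₁ − M₂| / SD_pooled = |5.1 − 21.3| / 23.2 = 16.2 / 23.2 = 0.698.
For two independent groups with equal n: n = 2·((z_{α} + z_β) / d)².
z_{α} + z_β = 2.326 + 1.036 = 3.362.
n = 2 × (3.362 / 0.698)² = 2 × 4.817² = 2 × 23.20 = 46.4.
Round up to the next whole participant.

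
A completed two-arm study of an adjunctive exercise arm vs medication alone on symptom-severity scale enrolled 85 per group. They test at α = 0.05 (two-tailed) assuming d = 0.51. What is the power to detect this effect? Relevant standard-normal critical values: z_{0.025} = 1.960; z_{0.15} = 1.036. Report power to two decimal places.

power ≈ 0.91

For two equal groups, power = Φ(d·√(n/2) − z_{α/2}).
d·√(n/2) = 0.51 × √(85/2) = 0.51 × 6.519 = 3.325.
z_β = 3.325 − 1.960 = 1.365.
Power = Φ(1.365) = 0.914.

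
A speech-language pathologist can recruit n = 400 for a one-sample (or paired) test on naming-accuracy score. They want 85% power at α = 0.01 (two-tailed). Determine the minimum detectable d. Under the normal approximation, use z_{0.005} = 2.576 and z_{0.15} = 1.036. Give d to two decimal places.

For a single sample (or paired design) of n = 400: d_min = (z_{α/2} + z_β)/√n.
z-sum = 2.576 + 1.036 = 3.612.
d_min = 3.612 / √400 = 3.612 / 20.000 = 0.181.

d_min ≈ 0.18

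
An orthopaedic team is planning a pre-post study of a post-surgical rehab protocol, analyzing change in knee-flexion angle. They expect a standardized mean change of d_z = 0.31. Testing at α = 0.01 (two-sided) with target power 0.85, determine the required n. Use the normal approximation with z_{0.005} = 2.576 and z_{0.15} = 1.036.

n = 136 pairs

For a paired (one-sample on differences) test: n = ((z_{α/2} + z_β) / d)².
z_{α/2} + z_β = 2.576 + 1.036 = 3.612.
n = (3.612 / 0.31)² = 11.652² = 135.76.
Round up.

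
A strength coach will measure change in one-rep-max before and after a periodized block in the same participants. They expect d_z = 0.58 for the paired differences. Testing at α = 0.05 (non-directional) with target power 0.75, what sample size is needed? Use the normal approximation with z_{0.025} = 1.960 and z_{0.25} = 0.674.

n = 21 pairs

For a paired (one-sample on differences) test: n = ((z_{α/2} + z_β) / d)².
z_{α/2} + z_β = 1.960 + 0.674 = 2.634.
n = (2.634 / 0.58)² = 4.541² = 20.62.
Round up.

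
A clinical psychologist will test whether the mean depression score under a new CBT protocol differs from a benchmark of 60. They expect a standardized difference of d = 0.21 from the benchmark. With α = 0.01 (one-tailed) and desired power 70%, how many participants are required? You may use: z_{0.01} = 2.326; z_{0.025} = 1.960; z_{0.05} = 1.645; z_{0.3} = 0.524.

n = 185

For a one-sample test: n = ((z_{α} + z_β) / d)².
z_{α} + z_β = 2.326 + 0.524 = 2.850.
n = (2.850 / 0.21)² = 13.571² = 184.18.
Round up.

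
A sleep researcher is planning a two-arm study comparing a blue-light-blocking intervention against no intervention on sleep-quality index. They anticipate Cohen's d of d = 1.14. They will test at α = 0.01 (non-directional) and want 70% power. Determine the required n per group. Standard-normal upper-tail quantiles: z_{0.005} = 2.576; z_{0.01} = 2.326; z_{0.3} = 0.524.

For two independent groups with equal n: n = 2·((z_{α/2} + z_β) / d)².
z_{α/2} + z_β = 2.576 + 0.524 = 3.100.
n = 2 × (3.100 / 1.14)² = 2 × 2.719² = 2 × 7.39 = 14.8.
Round up to the next whole participant.

n = 15 per group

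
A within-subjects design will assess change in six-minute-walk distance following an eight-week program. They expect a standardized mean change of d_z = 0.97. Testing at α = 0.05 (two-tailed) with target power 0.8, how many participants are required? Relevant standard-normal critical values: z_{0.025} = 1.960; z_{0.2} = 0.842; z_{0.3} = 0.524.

For a paired (one-sample on differences) test: n = ((z_{α/2} + z_β) / d)².
z_{α/2} + z_β = 1.960 + 0.842 = 2.802.
n = (2.802 / 0.97)² = 2.889² = 8.34.
Round up.

n = 9 pairs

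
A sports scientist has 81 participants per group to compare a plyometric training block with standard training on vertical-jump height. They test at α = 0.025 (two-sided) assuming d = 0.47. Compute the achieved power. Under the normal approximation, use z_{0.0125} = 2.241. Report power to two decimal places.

For two equal groups, power = Φ(d·√(n/2) − z_{α/2}).
d·√(n/2) = 0.47 × √(81/2) = 0.47 × 6.364 = 2.991.
z_β = 2.991 − 2.241 = 0.750.
Power = Φ(0.750) = 0.773.

power ≈ 0.77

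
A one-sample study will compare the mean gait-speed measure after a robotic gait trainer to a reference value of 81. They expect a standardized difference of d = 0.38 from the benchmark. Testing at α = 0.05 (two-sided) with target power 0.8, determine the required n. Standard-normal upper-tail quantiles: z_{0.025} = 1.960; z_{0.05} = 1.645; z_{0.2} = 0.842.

n = 55

For a one-sample test: n = ((z_{α/2} + z_β) / d)².
z_{α/2} + z_β = 1.960 + 0.842 = 2.802.
n = (2.802 / 0.38)² = 7.374² = 54.37.
Round up.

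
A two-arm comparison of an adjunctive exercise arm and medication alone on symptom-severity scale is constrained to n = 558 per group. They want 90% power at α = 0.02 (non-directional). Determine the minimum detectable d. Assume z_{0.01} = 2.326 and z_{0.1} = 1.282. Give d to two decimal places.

d_min ≈ 0.22

For two independent groups of n = 558 each: d_min = (z_{α/2} + z_β)·√(2/n).
z-sum = 2.326 + 1.282 = 3.608.
d_min = 3.608 × √(2/558) = 3.608 × 0.0599 = 0.216.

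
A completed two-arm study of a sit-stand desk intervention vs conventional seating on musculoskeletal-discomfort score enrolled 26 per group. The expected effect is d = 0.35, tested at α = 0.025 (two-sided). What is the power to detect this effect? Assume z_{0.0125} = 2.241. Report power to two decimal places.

For two equal groups, power = Φ(d·√(n/2) − z_{α/2}).
d·√(n/2) = 0.35 × √(26/2) = 0.35 × 3.606 = 1.262.
z_β = 1.262 − 2.241 = -0.979.
Power = Φ(-0.979) = 0.164.

power ≈ 0.16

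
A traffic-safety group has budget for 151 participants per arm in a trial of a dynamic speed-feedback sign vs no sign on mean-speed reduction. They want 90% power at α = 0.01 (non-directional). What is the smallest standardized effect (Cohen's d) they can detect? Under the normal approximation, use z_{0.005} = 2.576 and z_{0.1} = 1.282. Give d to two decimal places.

For two independent groups of n = 151 each: d_min = (z_{α/2} + z_β)·√(2/n).
z-sum = 2.576 + 1.282 = 3.858.
d_min = 3.858 × √(2/151) = 3.858 × 0.1151 = 0.444.

d_min ≈ 0.44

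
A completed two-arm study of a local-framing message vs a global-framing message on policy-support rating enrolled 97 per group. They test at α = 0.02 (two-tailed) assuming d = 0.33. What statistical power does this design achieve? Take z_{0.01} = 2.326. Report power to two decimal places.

For two equal groups, power = Φ(d·√(n/2) − z_{α/2}).
d·√(n/2) = 0.33 × √(97/2) = 0.33 × 6.964 = 2.298.
z_β = 2.298 − 2.326 = -0.028.
Power = Φ(-0.028) = 0.489.

power ≈ 0.49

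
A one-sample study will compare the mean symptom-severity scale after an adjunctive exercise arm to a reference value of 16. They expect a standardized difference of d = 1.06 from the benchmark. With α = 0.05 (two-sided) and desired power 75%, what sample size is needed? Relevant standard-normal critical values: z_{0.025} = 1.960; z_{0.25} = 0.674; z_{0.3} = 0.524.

n = 7

For a one-sample test: n = ((z_{α/2} + z_β) / d)².
z_{α/2} + z_β = 1.960 + 0.674 = 2.634.
n = (2.634 / 1.06)² = 2.485² = 6.17.
Round up.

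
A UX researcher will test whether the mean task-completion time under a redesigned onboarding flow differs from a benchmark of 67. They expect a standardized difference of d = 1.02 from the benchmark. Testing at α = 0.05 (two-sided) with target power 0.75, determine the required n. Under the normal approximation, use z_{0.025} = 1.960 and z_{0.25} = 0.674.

For a one-sample test: n = ((z_{α/2} + z_β) / d)².
z_{α/2} + z_β = 1.960 + 0.674 = 2.634.
n = (2.634 / 1.02)² = 2.582² = 6.67.
Round up.

n = 7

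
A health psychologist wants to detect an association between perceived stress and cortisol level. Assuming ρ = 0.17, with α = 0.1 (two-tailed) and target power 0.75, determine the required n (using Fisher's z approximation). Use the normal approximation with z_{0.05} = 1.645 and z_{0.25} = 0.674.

n = 186

Fisher's z: C = ½·ln((1+r)/(1−r)) = ½·ln(1.4096) = 0.1717.
n = ((z_{α/2} + z_β)/C)² + 3.
(1.645 + 0.674) / 0.1717 = 2.319 / 0.1717 = 13.506.
n = 13.506² + 3 = 182.42 + 3 = 185.4.
Round up.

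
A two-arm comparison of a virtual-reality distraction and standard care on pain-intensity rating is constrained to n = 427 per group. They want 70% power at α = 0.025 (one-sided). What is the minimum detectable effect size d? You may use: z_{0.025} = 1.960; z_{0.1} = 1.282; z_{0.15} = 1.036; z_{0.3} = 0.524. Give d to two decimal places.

d_min ≈ 0.17

For two independent groups of n = 427 each: d_min = (z_{α} + z_β)·√(2/n).
z-sum = 1.960 + 0.524 = 2.484.
d_min = 2.484 × √(2/427) = 2.484 × 0.0684 = 0.170.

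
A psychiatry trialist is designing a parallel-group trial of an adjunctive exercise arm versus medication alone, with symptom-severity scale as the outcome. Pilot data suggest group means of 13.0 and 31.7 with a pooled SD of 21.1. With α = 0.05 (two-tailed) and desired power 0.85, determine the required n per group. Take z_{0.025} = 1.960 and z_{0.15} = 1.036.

Cohen's d = |M₁ − M₂| / SD_pooled = |13.0 − 31.7| / 21.1 = 18.7 / 21.1 = 0.886.
For two independent groups with equal n: n = 2·((z_{α/2} + z_β) / d)².
z_{α/2} + z_β = 1.960 + 1.036 = 2.996.
n = 2 × (2.996 / 0.886)² = 2 × 3.381² = 2 × 11.43 = 22.9.
Round up to the next whole participant.

n = 23 per group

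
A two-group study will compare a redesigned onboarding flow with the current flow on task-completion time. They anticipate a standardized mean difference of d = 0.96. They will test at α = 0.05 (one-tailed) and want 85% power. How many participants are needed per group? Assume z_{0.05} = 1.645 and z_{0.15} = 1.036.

For two independent groups with equal n: n = 2·((z_{α} + z_β) / d)².
z_{α} + z_β = 1.645 + 1.036 = 2.681.
n = 2 × (2.681 / 0.96)² = 2 × 2.793² = 2 × 7.80 = 15.6.
Round up to the next whole participant.

n = 16 per group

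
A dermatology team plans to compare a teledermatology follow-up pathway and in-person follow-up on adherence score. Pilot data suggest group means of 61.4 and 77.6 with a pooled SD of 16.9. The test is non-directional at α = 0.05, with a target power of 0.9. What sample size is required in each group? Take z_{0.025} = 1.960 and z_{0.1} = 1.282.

n = 23 per group

Cohen's d = |M₁ − M₂| / SD_pooled = |61.4 − 77.6| / 16.9 = 16.2 / 16.9 = 0.959.
For two independent groups with equal n: n = 2·((z_{α/2} + z_β) / d)².
z_{α/2} + z_β = 1.960 + 1.282 = 3.242.
n = 2 × (3.242 / 0.959)² = 2 × 3.381² = 2 × 11.43 = 22.9.
Round up to the next whole participant.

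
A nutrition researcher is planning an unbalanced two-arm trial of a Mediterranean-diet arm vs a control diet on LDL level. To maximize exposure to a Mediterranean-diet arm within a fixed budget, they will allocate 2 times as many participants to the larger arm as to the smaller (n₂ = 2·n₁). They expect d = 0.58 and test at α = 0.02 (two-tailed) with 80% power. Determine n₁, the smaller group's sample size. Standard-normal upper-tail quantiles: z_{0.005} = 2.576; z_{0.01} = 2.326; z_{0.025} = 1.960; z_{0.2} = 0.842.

n₁ = 45

With allocation ratio k = n₂/n₁ = 2, Var(x̄₁−x̄₂) = σ²(1/n₁ + 1/(k·n₁)) = σ²·(k+1)/(k·n₁).
So n₁ = (1 + 1/k)·((z_{α/2} + z_β)/d)² = 1.500 × (3.168/0.58)².
n₁ = 1.500 × 29.83 = 44.8.
Round up: n₁ = 45, giving n₂ = 2 × 45 = 90.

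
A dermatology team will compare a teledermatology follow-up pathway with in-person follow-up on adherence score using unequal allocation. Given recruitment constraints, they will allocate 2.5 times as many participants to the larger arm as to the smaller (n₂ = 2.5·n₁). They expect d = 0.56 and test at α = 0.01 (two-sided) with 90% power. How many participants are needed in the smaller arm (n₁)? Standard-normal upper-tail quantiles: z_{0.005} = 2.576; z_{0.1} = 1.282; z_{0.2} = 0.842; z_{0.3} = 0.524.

With allocation ratio k = n₂/n₁ = 2.5, Var(x̄₁−x̄₂) = σ²(1/n₁ + 1/(k·n₁)) = σ²·(k+1)/(k·n₁).
So n₁ = (1 + 1/k)·((z_{α/2} + z_β)/d)² = 1.400 × (3.858/0.56)².
n₁ = 1.400 × 47.46 = 66.4.
Round up: n₁ = 67, giving n₂ = ⌈2.5 × 67⌉ = ⌈167.5⌉ = 168.

n₁ = 67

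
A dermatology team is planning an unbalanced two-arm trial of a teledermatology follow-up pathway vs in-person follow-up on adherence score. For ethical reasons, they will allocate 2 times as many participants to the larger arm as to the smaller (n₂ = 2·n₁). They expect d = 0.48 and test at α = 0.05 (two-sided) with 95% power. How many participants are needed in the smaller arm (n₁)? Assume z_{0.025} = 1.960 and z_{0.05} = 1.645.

n₁ = 85

With allocation ratio k = n₂/n₁ = 2, Var(x̄₁−x̄₂) = σ²(1/n₁ + 1/(k·n₁)) = σ²·(k+1)/(k·n₁).
So n₁ = (1 + 1/k)·((z_{α/2} + z_β)/d)² = 1.500 × (3.605/0.48)².
n₁ = 1.500 × 56.41 = 84.6.
Round up: n₁ = 85, giving n₂ = 2 × 85 = 170.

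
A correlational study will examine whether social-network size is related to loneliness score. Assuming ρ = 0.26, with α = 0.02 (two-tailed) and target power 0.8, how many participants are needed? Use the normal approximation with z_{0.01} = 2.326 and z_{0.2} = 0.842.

n = 145

Fisher's z: C = ½·ln((1+r)/(1−r)) = ½·ln(1.7027) = 0.2661.
n = ((z_{α/2} + z_β)/C)² + 3.
(2.326 + 0.842) / 0.2661 = 3.168 / 0.2661 = 11.905.
n = 11.905² + 3 = 141.74 + 3 = 144.7.
Round up.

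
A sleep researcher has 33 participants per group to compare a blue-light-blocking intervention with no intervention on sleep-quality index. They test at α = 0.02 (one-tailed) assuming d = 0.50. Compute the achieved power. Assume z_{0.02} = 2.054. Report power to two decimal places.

For two equal groups, power = Φ(d·√(n/2) − z_{α}).
d·√(n/2) = 0.50 × √(33/2) = 0.50 × 4.062 = 2.031.
z_β = 2.031 − 2.054 = -0.023.
Power = Φ(-0.023) = 0.491.

power ≈ 0.49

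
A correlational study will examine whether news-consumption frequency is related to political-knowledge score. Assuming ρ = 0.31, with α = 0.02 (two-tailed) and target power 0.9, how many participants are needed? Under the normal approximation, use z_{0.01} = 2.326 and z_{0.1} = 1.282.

Fisher's z: C = ½·ln((1+r)/(1−r)) = ½·ln(1.8986) = 0.3205.
n = ((z_{α/2} + z_β)/C)² + 3.
(2.326 + 1.282) / 0.3205 = 3.608 / 0.3205 = 11.257.
n = 11.257² + 3 = 126.73 + 3 = 129.7.
Round up.

n = 130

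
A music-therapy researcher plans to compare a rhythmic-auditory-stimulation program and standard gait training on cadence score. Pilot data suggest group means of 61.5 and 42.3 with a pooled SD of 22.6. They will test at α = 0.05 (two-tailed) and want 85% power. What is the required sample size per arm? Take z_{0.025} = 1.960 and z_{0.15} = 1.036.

Cohen's d = |M₁ − M₂| / SD_pooled = |61.5 − 42.3| / 22.6 = 19.2 / 22.6 = 0.850.
For two independent groups with equal n: n = 2·((z_{α/2} + z_β) / d)².
z_{α/2} + z_β = 1.960 + 1.036 = 2.996.
n = 2 × (2.996 / 0.850)² = 2 × 3.525² = 2 × 12.42 = 24.8.
Round up to the next whole participant.

n = 25 per group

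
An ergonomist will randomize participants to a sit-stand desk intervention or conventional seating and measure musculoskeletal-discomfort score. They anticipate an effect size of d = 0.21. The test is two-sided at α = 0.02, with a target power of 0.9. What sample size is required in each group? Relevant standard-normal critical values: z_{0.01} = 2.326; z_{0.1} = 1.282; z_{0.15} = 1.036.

For two independent groups with equal n: n = 2·((z_{α/2} + z_β) / d)².
z_{α/2} + z_β = 2.326 + 1.282 = 3.608.
n = 2 × (3.608 / 0.21)² = 2 × 17.181² = 2 × 295.19 = 590.4.
Round up to the next whole participant.

n = 591 per group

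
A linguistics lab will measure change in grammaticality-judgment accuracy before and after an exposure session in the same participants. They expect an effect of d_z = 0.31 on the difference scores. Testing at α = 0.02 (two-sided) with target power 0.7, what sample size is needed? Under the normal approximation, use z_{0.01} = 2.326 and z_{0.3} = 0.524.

For a paired (one-sample on differences) test: n = ((z_{α/2} + z_β) / d)².
z_{α/2} + z_β = 2.326 + 0.524 = 2.850.
n = (2.850 / 0.31)² = 9.194² = 84.52.
Round up.

n = 85 pairs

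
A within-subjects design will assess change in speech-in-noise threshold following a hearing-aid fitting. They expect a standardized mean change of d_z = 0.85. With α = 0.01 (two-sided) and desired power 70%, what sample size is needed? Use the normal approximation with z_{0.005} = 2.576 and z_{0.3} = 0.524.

n = 14 pairs

For a paired (one-sample on differences) test: n = ((z_{α/2} + z_β) / d)².
z_{α/2} + z_β = 2.576 + 0.524 = 3.100.
n = (3.100 / 0.85)² = 3.647² = 13.30.
Round up.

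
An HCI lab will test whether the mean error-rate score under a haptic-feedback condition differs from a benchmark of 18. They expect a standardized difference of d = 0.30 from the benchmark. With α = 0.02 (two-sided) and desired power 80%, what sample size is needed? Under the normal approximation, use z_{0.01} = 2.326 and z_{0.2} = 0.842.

n = 112

For a one-sample test: n = ((z_{α/2} + z_β) / d)².
z_{α/2} + z_β = 2.326 + 0.842 = 3.168.
n = (3.168 / 0.30)² = 10.560² = 111.51.
Round up.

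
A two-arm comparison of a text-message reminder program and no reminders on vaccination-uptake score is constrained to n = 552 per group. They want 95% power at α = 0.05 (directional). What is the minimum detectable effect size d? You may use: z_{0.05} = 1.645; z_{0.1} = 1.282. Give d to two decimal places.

For two independent groups of n = 552 each: d_min = (z_{α} + z_β)·√(2/n).
z-sum = 1.645 + 1.645 = 3.290.
d_min = 3.290 × √(2/552) = 3.290 × 0.0602 = 0.198.

d_min ≈ 0.20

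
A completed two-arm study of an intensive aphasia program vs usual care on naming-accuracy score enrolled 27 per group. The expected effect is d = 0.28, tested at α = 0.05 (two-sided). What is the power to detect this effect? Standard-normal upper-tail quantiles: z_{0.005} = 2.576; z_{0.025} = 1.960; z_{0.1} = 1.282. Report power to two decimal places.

For two equal groups, power = Φ(d·√(n/2) − z_{α/2}).
d·√(n/2) = 0.28 × √(27/2) = 0.28 × 3.674 = 1.029.
z_β = 1.029 − 1.960 = -0.931.
Power = Φ(-0.931) = 0.176.

power ≈ 0.18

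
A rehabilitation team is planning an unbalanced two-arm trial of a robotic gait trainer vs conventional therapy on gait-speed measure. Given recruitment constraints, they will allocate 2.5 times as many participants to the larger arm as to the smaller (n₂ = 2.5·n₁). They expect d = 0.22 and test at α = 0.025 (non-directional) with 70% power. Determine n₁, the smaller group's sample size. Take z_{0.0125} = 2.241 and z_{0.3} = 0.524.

n₁ = 222

With allocation ratio k = n₂/n₁ = 2.5, Var(x̄₁−x̄₂) = σ²(1/n₁ + 1/(k·n₁)) = σ²·(k+1)/(k·n₁).
So n₁ = (1 + 1/k)·((z_{α/2} + z_β)/d)² = 1.400 × (2.765/0.22)².
n₁ = 1.400 × 157.96 = 221.1.
Round up: n₁ = 222, giving n₂ = 2.5 × 222 = 555.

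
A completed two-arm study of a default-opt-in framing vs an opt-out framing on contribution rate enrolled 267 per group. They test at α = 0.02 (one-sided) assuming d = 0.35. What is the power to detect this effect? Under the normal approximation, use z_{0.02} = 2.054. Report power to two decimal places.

For two equal groups, power = Φ(d·√(n/2) − z_{α}).
d·√(n/2) = 0.35 × √(267/2) = 0.35 × 11.554 = 4.044.
z_β = 4.044 − 2.054 = 1.990.
Power = Φ(1.990) = 0.977.

power ≈ 0.98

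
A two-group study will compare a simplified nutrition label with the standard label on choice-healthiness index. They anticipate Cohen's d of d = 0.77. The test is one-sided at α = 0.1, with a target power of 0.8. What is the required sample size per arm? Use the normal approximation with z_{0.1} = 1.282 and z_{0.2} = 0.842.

For two independent groups with equal n: n = 2·((z_{α} + z_β) / d)².
z_{α} + z_β = 1.282 + 0.842 = 2.124.
n = 2 × (2.124 / 0.77)² = 2 × 2.758² = 2 × 7.61 = 15.2.
Round up to the next whole participant.

n = 16 per group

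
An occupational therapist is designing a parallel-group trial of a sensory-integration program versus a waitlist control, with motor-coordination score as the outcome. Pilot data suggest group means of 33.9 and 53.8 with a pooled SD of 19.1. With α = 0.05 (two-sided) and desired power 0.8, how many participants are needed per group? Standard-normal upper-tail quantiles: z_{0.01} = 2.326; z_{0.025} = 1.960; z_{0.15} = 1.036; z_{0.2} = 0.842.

Cohen's d = |M₁ − M₂| / SD_pooled = |33.9 − 53.8| / 19.1 = 19.9 / 19.1 = 1.042.
For two independent groups with equal n: n = 2·((z_{α/2} + z_β) / d)².
z_{α/2} + z_β = 1.960 + 0.842 = 2.802.
n = 2 × (2.802 / 1.042)² = 2 × 2.689² = 2 × 7.23 = 14.5.
Round up to the next whole participant.

n = 15 per group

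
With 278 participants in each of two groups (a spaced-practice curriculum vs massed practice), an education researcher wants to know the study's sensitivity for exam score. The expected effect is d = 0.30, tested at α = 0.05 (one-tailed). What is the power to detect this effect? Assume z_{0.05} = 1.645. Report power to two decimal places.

For two equal groups, power = Φ(d·√(n/2) − z_{α}).
d·√(n/2) = 0.30 × √(278/2) = 0.30 × 11.790 = 3.537.
z_β = 3.537 − 1.645 = 1.892.
Power = Φ(1.892) = 0.971.

power ≈ 0.97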